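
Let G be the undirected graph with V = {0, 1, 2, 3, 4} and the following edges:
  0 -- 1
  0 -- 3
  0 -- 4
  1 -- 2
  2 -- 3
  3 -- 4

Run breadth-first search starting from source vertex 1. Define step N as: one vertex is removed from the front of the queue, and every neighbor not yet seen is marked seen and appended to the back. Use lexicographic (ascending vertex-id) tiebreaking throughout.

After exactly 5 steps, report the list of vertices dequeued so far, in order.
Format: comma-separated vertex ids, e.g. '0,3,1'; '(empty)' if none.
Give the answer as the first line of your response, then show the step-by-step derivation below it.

1,0,2,3,4

step 1: dequeue 1; queue=[0,2]; order=1
step 2: dequeue 0; queue=[2,3,4]; order=1,0
step 3: dequeue 2; queue=[3,4]; order=1,0,2
step 4: dequeue 3; queue=[4]; order=1,0,2,3
step 5: dequeue 4; queue=[(empty)]; order=1,0,2,3,4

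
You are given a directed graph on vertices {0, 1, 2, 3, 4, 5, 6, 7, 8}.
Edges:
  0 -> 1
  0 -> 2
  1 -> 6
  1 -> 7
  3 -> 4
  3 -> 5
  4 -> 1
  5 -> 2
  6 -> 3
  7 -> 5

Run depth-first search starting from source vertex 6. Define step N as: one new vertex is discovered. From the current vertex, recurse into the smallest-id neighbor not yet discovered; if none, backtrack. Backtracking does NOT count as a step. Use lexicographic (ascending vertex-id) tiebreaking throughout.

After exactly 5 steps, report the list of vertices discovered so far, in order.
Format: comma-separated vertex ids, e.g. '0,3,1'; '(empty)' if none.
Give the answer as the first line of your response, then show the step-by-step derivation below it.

6,3,4,1,7

step 1: discover 6; path=6; order=6
step 2: discover 3; path=6>3; order=6,3
step 3: discover 4; path=6>3>4; order=6,3,4
step 4: discover 1; path=6>3>4>1; order=6,3,4,1
step 5: discover 7; path=6>3>4>1>7; order=6,3,4,1,7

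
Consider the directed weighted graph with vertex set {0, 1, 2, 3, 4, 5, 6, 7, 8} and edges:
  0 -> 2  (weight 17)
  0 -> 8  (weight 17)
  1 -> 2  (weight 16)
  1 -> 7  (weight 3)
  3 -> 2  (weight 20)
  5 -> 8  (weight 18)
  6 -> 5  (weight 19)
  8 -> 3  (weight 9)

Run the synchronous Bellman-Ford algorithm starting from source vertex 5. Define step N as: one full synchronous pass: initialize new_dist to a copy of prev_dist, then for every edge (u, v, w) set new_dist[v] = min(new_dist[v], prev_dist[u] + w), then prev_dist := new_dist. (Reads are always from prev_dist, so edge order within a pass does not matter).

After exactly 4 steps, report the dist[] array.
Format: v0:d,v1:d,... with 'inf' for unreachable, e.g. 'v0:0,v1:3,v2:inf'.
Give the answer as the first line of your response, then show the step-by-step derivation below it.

v0:inf,v1:inf,v2:47,v3:27,v4:inf,v5:0,v6:inf,v7:inf,v8:18

step 1: dist = v0:inf,v1:inf,v2:inf,v3:inf,v4:inf,v5:0,v6:inf,v7:inf,v8:18
step 2: dist = v0:inf,v1:inf,v2:inf,v3:27,v4:inf,v5:0,v6:inf,v7:inf,v8:18
step 3: dist = v0:inf,v1:inf,v2:47,v3:27,v4:inf,v5:0,v6:inf,v7:inf,v8:18
step 4: dist = v0:inf,v1:inf,v2:47,v3:27,v4:inf,v5:0,v6:inf,v7:inf,v8:18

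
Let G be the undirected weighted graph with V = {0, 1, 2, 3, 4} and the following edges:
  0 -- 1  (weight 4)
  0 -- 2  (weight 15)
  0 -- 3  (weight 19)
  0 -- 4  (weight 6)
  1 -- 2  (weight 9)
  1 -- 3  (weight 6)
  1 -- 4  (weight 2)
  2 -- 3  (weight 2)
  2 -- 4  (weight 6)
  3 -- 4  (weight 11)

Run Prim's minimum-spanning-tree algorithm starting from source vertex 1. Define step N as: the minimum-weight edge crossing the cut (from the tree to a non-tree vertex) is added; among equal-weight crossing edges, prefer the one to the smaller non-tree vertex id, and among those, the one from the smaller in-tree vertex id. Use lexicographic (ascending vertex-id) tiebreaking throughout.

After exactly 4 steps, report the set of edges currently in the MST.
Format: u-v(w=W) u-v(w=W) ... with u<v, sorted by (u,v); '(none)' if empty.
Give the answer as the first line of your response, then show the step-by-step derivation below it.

0-1(w=4) 1-4(w=2) 2-3(w=2) 2-4(w=6)

step 1: add edge 1-4 (w=2); MST = {1-4(w=2)}
step 2: add edge 0-1 (w=4); MST = {0-1(w=4) 1-4(w=2)}
step 3: add edge 2-4 (w=6); MST = {0-1(w=4) 1-4(w=2) 2-4(w=6)}
step 4: add edge 2-3 (w=2); MST = {0-1(w=4) 1-4(w=2) 2-3(w=2) 2-4(w=6)}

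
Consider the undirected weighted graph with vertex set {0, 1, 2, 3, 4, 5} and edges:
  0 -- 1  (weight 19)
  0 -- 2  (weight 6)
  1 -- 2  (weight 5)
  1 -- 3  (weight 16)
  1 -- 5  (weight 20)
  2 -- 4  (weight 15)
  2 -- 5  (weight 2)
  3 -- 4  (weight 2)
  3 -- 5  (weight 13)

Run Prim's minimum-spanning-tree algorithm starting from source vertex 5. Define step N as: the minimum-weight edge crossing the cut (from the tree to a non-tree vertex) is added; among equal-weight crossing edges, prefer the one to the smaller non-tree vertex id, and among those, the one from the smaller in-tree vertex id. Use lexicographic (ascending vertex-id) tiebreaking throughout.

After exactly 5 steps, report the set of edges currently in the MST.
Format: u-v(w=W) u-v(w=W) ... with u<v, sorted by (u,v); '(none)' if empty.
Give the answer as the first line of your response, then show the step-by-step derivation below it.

0-2(w=6) 1-2(w=5) 2-5(w=2) 3-4(w=2) 3-5(w=13)

step 1: add edge 2-5 (w=2); MST = {2-5(w=2)}
step 2: add edge 1-2 (w=5); MST = {1-2(w=5) 2-5(w=2)}
step 3: add edge 0-2 (w=6); MST = {0-2(w=6) 1-2(w=5) 2-5(w=2)}
step 4: add edge 3-5 (w=13); MST = {0-2(w=6) 1-2(w=5) 2-5(w=2) 3-5(w=13)}
step 5: add edge 3-4 (w=2); MST = {0-2(w=6) 1-2(w=5) 2-5(w=2) 3-4(w=2) 3-5(w=13)}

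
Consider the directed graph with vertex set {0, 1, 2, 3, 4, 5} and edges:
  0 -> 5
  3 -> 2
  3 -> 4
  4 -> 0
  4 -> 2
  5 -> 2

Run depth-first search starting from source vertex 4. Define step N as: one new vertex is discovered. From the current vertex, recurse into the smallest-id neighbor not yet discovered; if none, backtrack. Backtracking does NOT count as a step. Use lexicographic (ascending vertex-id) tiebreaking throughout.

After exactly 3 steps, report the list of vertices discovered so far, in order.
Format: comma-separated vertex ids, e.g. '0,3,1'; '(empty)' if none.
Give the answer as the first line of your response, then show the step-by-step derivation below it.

4,0,5

step 1: discover 4; path=4; order=4
step 2: discover 0; path=4>0; order=4,0
step 3: discover 5; path=4>0>5; order=4,0,5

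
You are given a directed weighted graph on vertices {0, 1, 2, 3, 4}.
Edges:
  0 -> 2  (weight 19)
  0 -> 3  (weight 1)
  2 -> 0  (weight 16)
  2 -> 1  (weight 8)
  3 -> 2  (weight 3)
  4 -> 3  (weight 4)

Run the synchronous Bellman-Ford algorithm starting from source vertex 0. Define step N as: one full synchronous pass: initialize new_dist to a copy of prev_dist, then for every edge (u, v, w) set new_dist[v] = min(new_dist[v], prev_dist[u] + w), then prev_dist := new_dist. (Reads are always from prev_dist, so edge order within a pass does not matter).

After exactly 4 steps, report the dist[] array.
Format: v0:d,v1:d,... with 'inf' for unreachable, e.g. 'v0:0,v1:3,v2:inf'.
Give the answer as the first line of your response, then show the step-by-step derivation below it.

v0:0,v1:12,v2:4,v3:1,v4:inf

step 1: dist = v0:0,v1:inf,v2:19,v3:1,v4:inf
step 2: dist = v0:0,v1:27,v2:4,v3:1,v4:inf
step 3: dist = v0:0,v1:12,v2:4,v3:1,v4:inf
step 4: dist = v0:0,v1:12,v2:4,v3:1,v4:inf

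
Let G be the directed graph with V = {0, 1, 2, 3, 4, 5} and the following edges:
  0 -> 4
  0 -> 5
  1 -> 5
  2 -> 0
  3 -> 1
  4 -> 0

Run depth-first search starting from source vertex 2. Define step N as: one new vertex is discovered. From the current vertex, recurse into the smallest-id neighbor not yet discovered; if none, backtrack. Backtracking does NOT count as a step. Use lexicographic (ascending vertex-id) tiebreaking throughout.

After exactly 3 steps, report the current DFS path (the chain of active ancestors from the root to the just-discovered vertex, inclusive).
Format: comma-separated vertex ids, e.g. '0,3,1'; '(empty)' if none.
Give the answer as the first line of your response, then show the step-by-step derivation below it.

2,0,4

step 1: discover 2; path=2; order=2
step 2: discover 0; path=2>0; order=2,0
step 3: discover 4; path=2>0>4; order=2,0,4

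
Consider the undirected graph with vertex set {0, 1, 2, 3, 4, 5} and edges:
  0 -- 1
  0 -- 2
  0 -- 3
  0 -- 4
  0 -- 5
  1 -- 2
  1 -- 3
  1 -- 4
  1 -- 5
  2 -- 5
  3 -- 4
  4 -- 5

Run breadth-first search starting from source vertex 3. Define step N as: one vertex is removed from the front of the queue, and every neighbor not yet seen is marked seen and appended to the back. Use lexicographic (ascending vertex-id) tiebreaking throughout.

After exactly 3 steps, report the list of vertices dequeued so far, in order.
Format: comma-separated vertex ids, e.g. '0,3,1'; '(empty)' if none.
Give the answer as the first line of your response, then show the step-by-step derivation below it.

3,0,1

step 1: dequeue 3; queue=[0,1,4]; order=3
step 2: dequeue 0; queue=[1,4,2,5]; order=3,0
step 3: dequeue 1; queue=[4,2,5]; order=3,0,1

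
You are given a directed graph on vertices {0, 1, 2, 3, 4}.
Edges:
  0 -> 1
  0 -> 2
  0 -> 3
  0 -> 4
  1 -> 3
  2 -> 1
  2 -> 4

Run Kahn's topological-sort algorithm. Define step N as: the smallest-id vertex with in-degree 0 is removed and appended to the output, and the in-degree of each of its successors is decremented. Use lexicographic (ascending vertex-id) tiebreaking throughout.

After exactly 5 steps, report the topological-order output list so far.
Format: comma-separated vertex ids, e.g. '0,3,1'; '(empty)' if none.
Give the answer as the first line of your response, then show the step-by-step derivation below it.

0,2,1,3,4

step 1: output 0; order=[0]; indeg=(0,1,0,1,1)
step 2: output 2; order=[0,2]; indeg=(0,0,0,1,0)
step 3: output 1; order=[0,2,1]; indeg=(0,0,0,0,0)
step 4: output 3; order=[0,2,1,3]; indeg=(0,0,0,0,0)
step 5: output 4; order=[0,2,1,3,4]; indeg=(0,0,0,0,0)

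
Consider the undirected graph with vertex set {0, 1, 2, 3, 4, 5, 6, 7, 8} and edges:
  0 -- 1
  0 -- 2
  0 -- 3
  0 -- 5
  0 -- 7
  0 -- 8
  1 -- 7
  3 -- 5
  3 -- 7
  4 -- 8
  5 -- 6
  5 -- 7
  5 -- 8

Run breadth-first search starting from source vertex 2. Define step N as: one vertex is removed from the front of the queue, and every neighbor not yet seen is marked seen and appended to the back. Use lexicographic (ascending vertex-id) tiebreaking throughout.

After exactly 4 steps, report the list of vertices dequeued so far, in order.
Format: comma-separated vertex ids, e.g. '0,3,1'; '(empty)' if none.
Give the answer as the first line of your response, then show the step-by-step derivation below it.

2,0,1,3

step 1: dequeue 2; queue=[0]; order=2
step 2: dequeue 0; queue=[1,3,5,7,8]; order=2,0
step 3: dequeue 1; queue=[3,5,7,8]; order=2,0,1
step 4: dequeue 3; queue=[5,7,8]; order=2,0,1,3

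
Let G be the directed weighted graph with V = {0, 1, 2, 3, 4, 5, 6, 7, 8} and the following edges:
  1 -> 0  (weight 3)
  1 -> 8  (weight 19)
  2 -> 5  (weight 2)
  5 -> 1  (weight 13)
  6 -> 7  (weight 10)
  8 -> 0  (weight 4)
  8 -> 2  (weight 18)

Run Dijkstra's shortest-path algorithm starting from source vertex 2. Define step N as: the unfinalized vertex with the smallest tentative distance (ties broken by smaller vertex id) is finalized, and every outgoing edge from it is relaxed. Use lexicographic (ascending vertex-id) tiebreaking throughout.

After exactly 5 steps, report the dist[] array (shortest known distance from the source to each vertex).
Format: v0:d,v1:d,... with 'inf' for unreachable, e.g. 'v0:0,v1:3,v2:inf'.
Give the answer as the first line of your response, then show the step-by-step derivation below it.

v0:18,v1:15,v2:0,v3:inf,v4:inf,v5:2,v6:inf,v7:inf,v8:34

step 1: dist = v0:inf,v1:inf,v2:0,v3:inf,v4:inf,v5:2,v6:inf,v7:inf,v8:inf
step 2: dist = v0:inf,v1:15,v2:0,v3:inf,v4:inf,v5:2,v6:inf,v7:inf,v8:inf
step 3: dist = v0:18,v1:15,v2:0,v3:inf,v4:inf,v5:2,v6:inf,v7:inf,v8:34
step 4: dist = v0:18,v1:15,v2:0,v3:inf,v4:inf,v5:2,v6:inf,v7:inf,v8:34
step 5: dist = v0:18,v1:15,v2:0,v3:inf,v4:inf,v5:2,v6:inf,v7:inf,v8:34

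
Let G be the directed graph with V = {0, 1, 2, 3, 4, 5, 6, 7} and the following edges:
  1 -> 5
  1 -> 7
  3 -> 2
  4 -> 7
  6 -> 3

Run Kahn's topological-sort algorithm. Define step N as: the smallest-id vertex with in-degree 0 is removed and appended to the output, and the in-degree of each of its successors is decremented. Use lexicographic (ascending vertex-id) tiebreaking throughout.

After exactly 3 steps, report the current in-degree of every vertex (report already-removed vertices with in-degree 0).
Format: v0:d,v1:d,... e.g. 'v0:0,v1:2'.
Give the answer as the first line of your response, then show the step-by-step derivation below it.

v0:0,v1:0,v2:1,v3:1,v4:0,v5:0,v6:0,v7:0

step 1: output 0; order=[0]; indeg=(0,0,1,1,0,1,0,2)
step 2: output 1; order=[0,1]; indeg=(0,0,1,1,0,0,0,1)
step 3: output 4; order=[0,1,4]; indeg=(0,0,1,1,0,0,0,0)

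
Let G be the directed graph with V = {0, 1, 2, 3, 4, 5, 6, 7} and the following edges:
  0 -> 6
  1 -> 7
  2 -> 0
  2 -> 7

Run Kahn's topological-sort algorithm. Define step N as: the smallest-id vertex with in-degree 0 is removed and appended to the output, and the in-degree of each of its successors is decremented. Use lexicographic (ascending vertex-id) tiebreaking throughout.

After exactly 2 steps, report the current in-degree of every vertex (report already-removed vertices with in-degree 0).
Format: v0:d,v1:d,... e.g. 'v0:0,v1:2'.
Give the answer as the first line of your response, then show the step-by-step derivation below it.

v0:0,v1:0,v2:0,v3:0,v4:0,v5:0,v6:1,v7:0

step 1: output 1; order=[1]; indeg=(1,0,0,0,0,0,1,1)
step 2: output 2; order=[1,2]; indeg=(0,0,0,0,0,0,1,0)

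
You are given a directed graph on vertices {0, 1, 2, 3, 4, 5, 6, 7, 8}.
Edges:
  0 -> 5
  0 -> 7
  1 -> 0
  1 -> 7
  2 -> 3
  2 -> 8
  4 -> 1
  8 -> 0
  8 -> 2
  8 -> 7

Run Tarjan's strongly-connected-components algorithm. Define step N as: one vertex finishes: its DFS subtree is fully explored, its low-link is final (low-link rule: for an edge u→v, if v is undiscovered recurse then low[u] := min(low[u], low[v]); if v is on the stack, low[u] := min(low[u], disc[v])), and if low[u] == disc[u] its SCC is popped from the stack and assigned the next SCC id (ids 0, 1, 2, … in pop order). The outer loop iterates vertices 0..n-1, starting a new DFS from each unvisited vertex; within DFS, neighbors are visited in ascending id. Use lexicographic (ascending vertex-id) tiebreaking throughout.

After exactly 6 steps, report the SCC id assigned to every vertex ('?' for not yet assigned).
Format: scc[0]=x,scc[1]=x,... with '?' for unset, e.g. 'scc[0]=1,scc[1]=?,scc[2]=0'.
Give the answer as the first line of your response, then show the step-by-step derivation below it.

scc[0]=2,scc[1]=3,scc[2]=?,scc[3]=4,scc[4]=?,scc[5]=0,scc[6]=?,scc[7]=1,scc[8]=?

step 1: low=(low[0]=0,low[1]=?,low[2]=?,low[3]=?,low[4]=?,low[5]=1,low[6]=?,low[7]=?,low[8]=?); scc=(scc[0]=?,scc[1]=?,scc[2]=?,scc[3]=?,scc[4]=?,scc[5]=0,scc[6]=?,scc[7]=?,scc[8]=?)
step 2: low=(low[0]=0,low[1]=?,low[2]=?,low[3]=?,low[4]=?,low[5]=1,low[6]=?,low[7]=2,low[8]=?); scc=(scc[0]=?,scc[1]=?,scc[2]=?,scc[3]=?,scc[4]=?,scc[5]=0,scc[6]=?,scc[7]=1,scc[8]=?)
step 3: low=(low[0]=0,low[1]=?,low[2]=?,low[3]=?,low[4]=?,low[5]=1,low[6]=?,low[7]=2,low[8]=?); scc=(scc[0]=2,scc[1]=?,scc[2]=?,scc[3]=?,scc[4]=?,scc[5]=0,scc[6]=?,scc[7]=1,scc[8]=?)
step 4: low=(low[0]=0,low[1]=3,low[2]=?,low[3]=?,low[4]=?,low[5]=1,low[6]=?,low[7]=2,low[8]=?); scc=(scc[0]=2,scc[1]=3,scc[2]=?,scc[3]=?,scc[4]=?,scc[5]=0,scc[6]=?,scc[7]=1,scc[8]=?)
step 5: low=(low[0]=0,low[1]=3,low[2]=4,low[3]=5,low[4]=?,low[5]=1,low[6]=?,low[7]=2,low[8]=?); scc=(scc[0]=2,scc[1]=3,scc[2]=?,scc[3]=4,scc[4]=?,scc[5]=0,scc[6]=?,scc[7]=1,scc[8]=?)
step 6: low=(low[0]=0,low[1]=3,low[2]=4,low[3]=5,low[4]=?,low[5]=1,low[6]=?,low[7]=2,low[8]=4); scc=(scc[0]=2,scc[1]=3,scc[2]=?,scc[3]=4,scc[4]=?,scc[5]=0,scc[6]=?,scc[7]=1,scc[8]=?)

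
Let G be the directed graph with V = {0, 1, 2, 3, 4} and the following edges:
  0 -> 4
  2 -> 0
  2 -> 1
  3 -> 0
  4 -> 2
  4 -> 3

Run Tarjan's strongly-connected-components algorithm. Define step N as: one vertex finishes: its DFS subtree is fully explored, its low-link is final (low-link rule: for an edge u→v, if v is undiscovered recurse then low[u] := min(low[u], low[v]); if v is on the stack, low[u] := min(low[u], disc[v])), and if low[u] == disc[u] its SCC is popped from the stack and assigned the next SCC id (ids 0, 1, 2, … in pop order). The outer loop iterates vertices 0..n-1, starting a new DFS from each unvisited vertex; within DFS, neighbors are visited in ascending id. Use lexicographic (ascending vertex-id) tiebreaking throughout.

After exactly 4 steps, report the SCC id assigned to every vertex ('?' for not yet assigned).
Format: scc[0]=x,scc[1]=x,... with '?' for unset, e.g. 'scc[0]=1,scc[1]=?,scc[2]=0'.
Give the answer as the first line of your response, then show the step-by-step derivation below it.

scc[0]=?,scc[1]=0,scc[2]=?,scc[3]=?,scc[4]=?

step 1: low=(low[0]=0,low[1]=3,low[2]=0,low[3]=?,low[4]=1); scc=(scc[0]=?,scc[1]=0,scc[2]=?,scc[3]=?,scc[4]=?)
step 2: low=(low[0]=0,low[1]=3,low[2]=0,low[3]=?,low[4]=1); scc=(scc[0]=?,scc[1]=0,scc[2]=?,scc[3]=?,scc[4]=?)
step 3: low=(low[0]=0,low[1]=3,low[2]=0,low[3]=0,low[4]=0); scc=(scc[0]=?,scc[1]=0,scc[2]=?,scc[3]=?,scc[4]=?)
step 4: low=(low[0]=0,low[1]=3,low[2]=0,low[3]=0,low[4]=0); scc=(scc[0]=?,scc[1]=0,scc[2]=?,scc[3]=?,scc[4]=?)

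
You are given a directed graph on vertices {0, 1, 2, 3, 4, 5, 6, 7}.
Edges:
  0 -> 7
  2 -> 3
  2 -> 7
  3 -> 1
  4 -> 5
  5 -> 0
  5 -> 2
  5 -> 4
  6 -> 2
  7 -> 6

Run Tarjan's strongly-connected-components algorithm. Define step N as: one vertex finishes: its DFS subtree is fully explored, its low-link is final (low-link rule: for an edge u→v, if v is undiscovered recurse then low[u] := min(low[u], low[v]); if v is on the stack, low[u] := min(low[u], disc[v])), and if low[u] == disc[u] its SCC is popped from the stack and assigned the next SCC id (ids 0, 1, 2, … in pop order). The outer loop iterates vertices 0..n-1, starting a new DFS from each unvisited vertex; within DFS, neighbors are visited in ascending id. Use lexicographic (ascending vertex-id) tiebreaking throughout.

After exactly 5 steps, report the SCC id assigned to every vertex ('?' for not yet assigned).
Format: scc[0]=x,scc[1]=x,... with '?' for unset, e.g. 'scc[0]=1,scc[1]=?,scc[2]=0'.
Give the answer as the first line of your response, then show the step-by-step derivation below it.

scc[0]=?,scc[1]=0,scc[2]=2,scc[3]=1,scc[4]=?,scc[5]=?,scc[6]=2,scc[7]=2

step 1: low=(low[0]=0,low[1]=5,low[2]=3,low[3]=4,low[4]=?,low[5]=?,low[6]=2,low[7]=1); scc=(scc[0]=?,scc[1]=0,scc[2]=?,scc[3]=?,scc[4]=?,scc[5]=?,scc[6]=?,scc[7]=?)
step 2: low=(low[0]=0,low[1]=5,low[2]=3,low[3]=4,low[4]=?,low[5]=?,low[6]=2,low[7]=1); scc=(scc[0]=?,scc[1]=0,scc[2]=?,scc[3]=1,scc[4]=?,scc[5]=?,scc[6]=?,scc[7]=?)
step 3: low=(low[0]=0,low[1]=5,low[2]=1,low[3]=4,low[4]=?,low[5]=?,low[6]=2,low[7]=1); scc=(scc[0]=?,scc[1]=0,scc[2]=?,scc[3]=1,scc[4]=?,scc[5]=?,scc[6]=?,scc[7]=?)
step 4: low=(low[0]=0,low[1]=5,low[2]=1,low[3]=4,low[4]=?,low[5]=?,low[6]=1,low[7]=1); scc=(scc[0]=?,scc[1]=0,scc[2]=?,scc[3]=1,scc[4]=?,scc[5]=?,scc[6]=?,scc[7]=?)
step 5: low=(low[0]=0,low[1]=5,low[2]=1,low[3]=4,low[4]=?,low[5]=?,low[6]=1,low[7]=1); scc=(scc[0]=?,scc[1]=0,scc[2]=2,scc[3]=1,scc[4]=?,scc[5]=?,scc[6]=2,scc[7]=2)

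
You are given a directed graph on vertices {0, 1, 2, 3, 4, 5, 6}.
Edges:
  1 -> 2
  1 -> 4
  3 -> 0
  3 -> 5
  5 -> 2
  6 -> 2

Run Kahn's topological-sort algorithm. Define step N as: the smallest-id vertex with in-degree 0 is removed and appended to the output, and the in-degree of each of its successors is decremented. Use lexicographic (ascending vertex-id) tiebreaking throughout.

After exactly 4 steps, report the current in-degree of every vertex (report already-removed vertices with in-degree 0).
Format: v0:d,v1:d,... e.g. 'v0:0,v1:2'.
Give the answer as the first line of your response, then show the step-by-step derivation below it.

v0:0,v1:0,v2:2,v3:0,v4:0,v5:0,v6:0

step 1: output 1; order=[1]; indeg=(1,0,2,0,0,1,0)
step 2: output 3; order=[1,3]; indeg=(0,0,2,0,0,0,0)
step 3: output 0; order=[1,3,0]; indeg=(0,0,2,0,0,0,0)
step 4: output 4; order=[1,3,0,4]; indeg=(0,0,2,0,0,0,0)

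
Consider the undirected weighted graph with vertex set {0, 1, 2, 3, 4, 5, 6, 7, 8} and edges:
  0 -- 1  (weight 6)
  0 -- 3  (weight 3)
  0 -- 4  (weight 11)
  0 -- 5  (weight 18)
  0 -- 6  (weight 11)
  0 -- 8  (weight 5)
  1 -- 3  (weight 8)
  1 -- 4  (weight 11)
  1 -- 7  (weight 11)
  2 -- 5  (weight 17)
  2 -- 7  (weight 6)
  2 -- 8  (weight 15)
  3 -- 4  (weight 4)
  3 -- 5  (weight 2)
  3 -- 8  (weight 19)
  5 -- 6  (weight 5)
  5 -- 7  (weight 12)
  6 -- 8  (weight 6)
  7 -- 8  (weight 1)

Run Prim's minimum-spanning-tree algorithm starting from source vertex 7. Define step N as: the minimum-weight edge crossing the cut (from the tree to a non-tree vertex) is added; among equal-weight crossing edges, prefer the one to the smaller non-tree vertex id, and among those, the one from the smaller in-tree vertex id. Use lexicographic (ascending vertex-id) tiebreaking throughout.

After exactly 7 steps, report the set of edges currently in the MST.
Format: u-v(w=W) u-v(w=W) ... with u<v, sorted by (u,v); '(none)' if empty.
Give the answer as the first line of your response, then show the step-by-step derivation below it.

0-1(w=6) 0-3(w=3) 0-8(w=5) 3-4(w=4) 3-5(w=2) 5-6(w=5) 7-8(w=1)

step 1: add edge 7-8 (w=1); MST = {7-8(w=1)}
step 2: add edge 0-8 (w=5); MST = {0-8(w=5) 7-8(w=1)}
step 3: add edge 0-3 (w=3); MST = {0-3(w=3) 0-8(w=5) 7-8(w=1)}
step 4: add edge 3-5 (w=2); MST = {0-3(w=3) 0-8(w=5) 3-5(w=2) 7-8(w=1)}
step 5: add edge 3-4 (w=4); MST = {0-3(w=3) 0-8(w=5) 3-4(w=4) 3-5(w=2) 7-8(w=1)}
step 6: add edge 5-6 (w=5); MST = {0-3(w=3) 0-8(w=5) 3-4(w=4) 3-5(w=2) 5-6(w=5) 7-8(w=1)}
step 7: add edge 0-1 (w=6); MST = {0-1(w=6) 0-3(w=3) 0-8(w=5) 3-4(w=4) 3-5(w=2) 5-6(w=5) 7-8(w=1)}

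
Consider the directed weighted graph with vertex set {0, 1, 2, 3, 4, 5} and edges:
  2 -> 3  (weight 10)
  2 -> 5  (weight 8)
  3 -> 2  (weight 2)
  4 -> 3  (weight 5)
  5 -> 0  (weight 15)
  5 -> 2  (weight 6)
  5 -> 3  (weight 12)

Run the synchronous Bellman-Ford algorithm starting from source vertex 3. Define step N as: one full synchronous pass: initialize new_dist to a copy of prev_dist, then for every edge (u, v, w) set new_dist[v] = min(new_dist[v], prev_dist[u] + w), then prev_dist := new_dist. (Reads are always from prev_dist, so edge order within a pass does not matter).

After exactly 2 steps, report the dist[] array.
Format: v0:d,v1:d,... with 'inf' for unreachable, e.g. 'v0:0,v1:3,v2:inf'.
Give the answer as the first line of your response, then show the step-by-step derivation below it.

v0:inf,v1:inf,v2:2,v3:0,v4:inf,v5:10

step 1: dist = v0:inf,v1:inf,v2:2,v3:0,v4:inf,v5:inf
step 2: dist = v0:inf,v1:inf,v2:2,v3:0,v4:inf,v5:10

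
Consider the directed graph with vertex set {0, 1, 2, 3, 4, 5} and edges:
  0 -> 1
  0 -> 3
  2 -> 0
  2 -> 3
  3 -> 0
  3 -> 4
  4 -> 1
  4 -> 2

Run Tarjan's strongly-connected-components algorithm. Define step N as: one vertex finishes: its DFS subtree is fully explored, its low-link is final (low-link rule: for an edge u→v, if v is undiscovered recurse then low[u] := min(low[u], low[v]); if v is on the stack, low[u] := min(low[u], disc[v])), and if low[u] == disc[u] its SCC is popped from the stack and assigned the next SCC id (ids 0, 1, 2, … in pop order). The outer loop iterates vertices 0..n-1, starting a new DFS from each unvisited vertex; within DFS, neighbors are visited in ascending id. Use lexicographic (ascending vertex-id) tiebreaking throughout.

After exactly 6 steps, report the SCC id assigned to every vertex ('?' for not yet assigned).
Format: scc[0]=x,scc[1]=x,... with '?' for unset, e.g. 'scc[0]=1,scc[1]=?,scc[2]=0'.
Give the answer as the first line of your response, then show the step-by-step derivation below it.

scc[0]=1,scc[1]=0,scc[2]=1,scc[3]=1,scc[4]=1,scc[5]=2

step 1: low=(low[0]=0,low[1]=1,low[2]=?,low[3]=?,low[4]=?,low[5]=?); scc=(scc[0]=?,scc[1]=0,scc[2]=?,scc[3]=?,scc[4]=?,scc[5]=?)
step 2: low=(low[0]=0,low[1]=1,low[2]=0,low[3]=0,low[4]=3,low[5]=?); scc=(scc[0]=?,scc[1]=0,scc[2]=?,scc[3]=?,scc[4]=?,scc[5]=?)
step 3: low=(low[0]=0,low[1]=1,low[2]=0,low[3]=0,low[4]=0,low[5]=?); scc=(scc[0]=?,scc[1]=0,scc[2]=?,scc[3]=?,scc[4]=?,scc[5]=?)
step 4: low=(low[0]=0,low[1]=1,low[2]=0,low[3]=0,low[4]=0,low[5]=?); scc=(scc[0]=?,scc[1]=0,scc[2]=?,scc[3]=?,scc[4]=?,scc[5]=?)
step 5: low=(low[0]=0,low[1]=1,low[2]=0,low[3]=0,low[4]=0,low[5]=?); scc=(scc[0]=1,scc[1]=0,scc[2]=1,scc[3]=1,scc[4]=1,scc[5]=?)
step 6: low=(low[0]=0,low[1]=1,low[2]=0,low[3]=0,low[4]=0,low[5]=5); scc=(scc[0]=1,scc[1]=0,scc[2]=1,scc[3]=1,scc[4]=1,scc[5]=2)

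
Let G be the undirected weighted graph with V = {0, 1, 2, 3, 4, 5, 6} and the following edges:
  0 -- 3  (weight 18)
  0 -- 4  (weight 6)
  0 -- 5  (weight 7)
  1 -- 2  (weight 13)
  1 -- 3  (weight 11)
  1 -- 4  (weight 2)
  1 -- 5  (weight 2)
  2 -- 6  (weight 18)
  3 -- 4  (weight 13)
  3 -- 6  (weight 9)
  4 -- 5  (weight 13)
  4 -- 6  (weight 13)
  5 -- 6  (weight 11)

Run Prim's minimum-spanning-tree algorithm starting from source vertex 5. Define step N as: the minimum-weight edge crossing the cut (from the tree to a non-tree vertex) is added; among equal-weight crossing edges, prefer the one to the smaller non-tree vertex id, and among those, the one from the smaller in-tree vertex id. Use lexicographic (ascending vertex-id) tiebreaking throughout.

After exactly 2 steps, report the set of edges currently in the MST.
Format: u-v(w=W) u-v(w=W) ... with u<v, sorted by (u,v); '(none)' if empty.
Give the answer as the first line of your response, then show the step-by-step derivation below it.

1-4(w=2) 1-5(w=2)

step 1: add edge 1-5 (w=2); MST = {1-5(w=2)}
step 2: add edge 1-4 (w=2); MST = {1-4(w=2) 1-5(w=2)}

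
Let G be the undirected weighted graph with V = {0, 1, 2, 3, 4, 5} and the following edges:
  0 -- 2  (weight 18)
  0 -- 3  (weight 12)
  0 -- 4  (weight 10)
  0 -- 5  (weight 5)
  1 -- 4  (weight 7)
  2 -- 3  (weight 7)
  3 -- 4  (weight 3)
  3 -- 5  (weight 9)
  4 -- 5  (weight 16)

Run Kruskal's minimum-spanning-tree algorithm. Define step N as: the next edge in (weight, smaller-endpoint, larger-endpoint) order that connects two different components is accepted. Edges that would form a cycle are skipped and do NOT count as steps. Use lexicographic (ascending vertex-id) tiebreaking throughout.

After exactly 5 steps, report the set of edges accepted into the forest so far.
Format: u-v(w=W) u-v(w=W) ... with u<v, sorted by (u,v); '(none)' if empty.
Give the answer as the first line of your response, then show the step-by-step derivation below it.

0-5(w=5) 1-4(w=7) 2-3(w=7) 3-4(w=3) 3-5(w=9)

step 1: add edge 3-4 (w=3); MST = {3-4(w=3)}
step 2: add edge 0-5 (w=5); MST = {0-5(w=5) 3-4(w=3)}
step 3: add edge 1-4 (w=7); MST = {0-5(w=5) 1-4(w=7) 3-4(w=3)}
step 4: add edge 2-3 (w=7); MST = {0-5(w=5) 1-4(w=7) 2-3(w=7) 3-4(w=3)}
step 5: add edge 3-5 (w=9); MST = {0-5(w=5) 1-4(w=7) 2-3(w=7) 3-4(w=3) 3-5(w=9)}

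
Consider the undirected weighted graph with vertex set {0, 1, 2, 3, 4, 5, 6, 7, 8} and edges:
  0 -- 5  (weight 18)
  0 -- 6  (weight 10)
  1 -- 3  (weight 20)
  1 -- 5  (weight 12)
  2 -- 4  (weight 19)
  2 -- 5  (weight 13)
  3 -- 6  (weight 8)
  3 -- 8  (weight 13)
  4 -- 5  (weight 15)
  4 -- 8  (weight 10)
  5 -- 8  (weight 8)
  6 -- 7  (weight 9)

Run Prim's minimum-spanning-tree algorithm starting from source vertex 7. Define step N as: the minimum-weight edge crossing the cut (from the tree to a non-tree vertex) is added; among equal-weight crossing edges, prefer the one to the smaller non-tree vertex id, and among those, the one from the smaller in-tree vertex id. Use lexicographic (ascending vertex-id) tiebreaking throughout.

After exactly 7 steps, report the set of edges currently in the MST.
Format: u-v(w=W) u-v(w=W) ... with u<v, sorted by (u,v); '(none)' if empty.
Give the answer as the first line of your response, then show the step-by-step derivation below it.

0-6(w=10) 1-5(w=12) 3-6(w=8) 3-8(w=13) 4-8(w=10) 5-8(w=8) 6-7(w=9)

step 1: add edge 6-7 (w=9); MST = {6-7(w=9)}
step 2: add edge 3-6 (w=8); MST = {3-6(w=8) 6-7(w=9)}
step 3: add edge 0-6 (w=10); MST = {0-6(w=10) 3-6(w=8) 6-7(w=9)}
step 4: add edge 3-8 (w=13); MST = {0-6(w=10) 3-6(w=8) 3-8(w=13) 6-7(w=9)}
step 5: add edge 5-8 (w=8); MST = {0-6(w=10) 3-6(w=8) 3-8(w=13) 5-8(w=8) 6-7(w=9)}
step 6: add edge 4-8 (w=10); MST = {0-6(w=10) 3-6(w=8) 3-8(w=13) 4-8(w=10) 5-8(w=8) 6-7(w=9)}
step 7: add edge 1-5 (w=12); MST = {0-6(w=10) 1-5(w=12) 3-6(w=8) 3-8(w=13) 4-8(w=10) 5-8(w=8) 6-7(w=9)}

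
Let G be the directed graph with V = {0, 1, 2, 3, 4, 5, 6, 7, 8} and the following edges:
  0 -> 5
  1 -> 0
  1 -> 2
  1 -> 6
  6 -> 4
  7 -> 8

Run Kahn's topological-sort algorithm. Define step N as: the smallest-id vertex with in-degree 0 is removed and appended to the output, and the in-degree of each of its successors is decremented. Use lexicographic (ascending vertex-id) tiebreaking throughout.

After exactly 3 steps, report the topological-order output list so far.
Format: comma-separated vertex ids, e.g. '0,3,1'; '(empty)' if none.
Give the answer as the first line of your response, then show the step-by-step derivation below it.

1,0,2

step 1: output 1; order=[1]; indeg=(0,0,0,0,1,1,0,0,1)
step 2: output 0; order=[1,0]; indeg=(0,0,0,0,1,0,0,0,1)
step 3: output 2; order=[1,0,2]; indeg=(0,0,0,0,1,0,0,0,1)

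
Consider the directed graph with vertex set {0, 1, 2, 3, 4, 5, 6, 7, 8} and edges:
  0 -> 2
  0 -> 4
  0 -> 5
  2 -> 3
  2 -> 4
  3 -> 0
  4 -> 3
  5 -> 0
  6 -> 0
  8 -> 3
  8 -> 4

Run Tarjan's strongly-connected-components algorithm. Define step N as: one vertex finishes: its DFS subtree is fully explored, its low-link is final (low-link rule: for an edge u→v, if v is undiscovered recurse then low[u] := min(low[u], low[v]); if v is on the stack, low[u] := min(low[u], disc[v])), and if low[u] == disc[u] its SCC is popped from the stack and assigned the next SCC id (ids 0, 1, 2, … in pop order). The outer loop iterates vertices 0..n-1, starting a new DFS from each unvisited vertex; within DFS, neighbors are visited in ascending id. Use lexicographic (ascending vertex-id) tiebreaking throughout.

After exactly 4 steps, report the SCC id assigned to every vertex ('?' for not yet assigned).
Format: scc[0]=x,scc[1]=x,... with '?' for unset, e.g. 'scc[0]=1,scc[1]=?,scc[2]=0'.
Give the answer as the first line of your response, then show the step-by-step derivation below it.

scc[0]=?,scc[1]=?,scc[2]=?,scc[3]=?,scc[4]=?,scc[5]=?,scc[6]=?,scc[7]=?,scc[8]=?

step 1: low=(low[0]=0,low[1]=?,low[2]=1,low[3]=0,low[4]=?,low[5]=?,low[6]=?,low[7]=?,low[8]=?); scc=(scc[0]=?,scc[1]=?,scc[2]=?,scc[3]=?,scc[4]=?,scc[5]=?,scc[6]=?,scc[7]=?,scc[8]=?)
step 2: low=(low[0]=0,low[1]=?,low[2]=0,low[3]=0,low[4]=2,low[5]=?,low[6]=?,low[7]=?,low[8]=?); scc=(scc[0]=?,scc[1]=?,scc[2]=?,scc[3]=?,scc[4]=?,scc[5]=?,scc[6]=?,scc[7]=?,scc[8]=?)
step 3: low=(low[0]=0,low[1]=?,low[2]=0,low[3]=0,low[4]=2,low[5]=?,low[6]=?,low[7]=?,low[8]=?); scc=(scc[0]=?,scc[1]=?,scc[2]=?,scc[3]=?,scc[4]=?,scc[5]=?,scc[6]=?,scc[7]=?,scc[8]=?)
step 4: low=(low[0]=0,low[1]=?,low[2]=0,low[3]=0,low[4]=2,low[5]=0,low[6]=?,low[7]=?,low[8]=?); scc=(scc[0]=?,scc[1]=?,scc[2]=?,scc[3]=?,scc[4]=?,scc[5]=?,scc[6]=?,scc[7]=?,scc[8]=?)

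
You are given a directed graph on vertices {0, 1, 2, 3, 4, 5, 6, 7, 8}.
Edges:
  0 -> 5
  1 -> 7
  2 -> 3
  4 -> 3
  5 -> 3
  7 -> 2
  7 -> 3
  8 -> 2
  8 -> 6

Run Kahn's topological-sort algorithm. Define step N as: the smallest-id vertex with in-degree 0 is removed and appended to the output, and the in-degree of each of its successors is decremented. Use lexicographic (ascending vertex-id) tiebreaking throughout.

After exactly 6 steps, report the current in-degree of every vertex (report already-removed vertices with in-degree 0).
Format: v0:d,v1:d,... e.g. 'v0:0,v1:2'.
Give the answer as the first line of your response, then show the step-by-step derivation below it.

v0:0,v1:0,v2:0,v3:1,v4:0,v5:0,v6:0,v7:0,v8:0

step 1: output 0; order=[0]; indeg=(0,0,2,4,0,0,1,1,0)
step 2: output 1; order=[0,1]; indeg=(0,0,2,4,0,0,1,0,0)
step 3: output 4; order=[0,1,4]; indeg=(0,0,2,3,0,0,1,0,0)
step 4: output 5; order=[0,1,4,5]; indeg=(0,0,2,2,0,0,1,0,0)
step 5: output 7; order=[0,1,4,5,7]; indeg=(0,0,1,1,0,0,1,0,0)
step 6: output 8; order=[0,1,4,5,7,8]; indeg=(0,0,0,1,0,0,0,0,0)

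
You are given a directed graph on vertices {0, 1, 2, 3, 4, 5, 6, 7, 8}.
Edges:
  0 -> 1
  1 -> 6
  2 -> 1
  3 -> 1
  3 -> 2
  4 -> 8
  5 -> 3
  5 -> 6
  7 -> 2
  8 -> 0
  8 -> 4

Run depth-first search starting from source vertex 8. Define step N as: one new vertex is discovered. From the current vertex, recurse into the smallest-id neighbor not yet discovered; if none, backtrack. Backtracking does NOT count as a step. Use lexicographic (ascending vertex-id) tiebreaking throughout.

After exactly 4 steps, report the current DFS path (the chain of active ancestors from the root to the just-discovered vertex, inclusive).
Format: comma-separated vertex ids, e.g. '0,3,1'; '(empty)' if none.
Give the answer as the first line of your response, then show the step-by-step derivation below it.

8,0,1,6

step 1: discover 8; path=8; order=8
step 2: discover 0; path=8>0; order=8,0
step 3: discover 1; path=8>0>1; order=8,0,1
step 4: discover 6; path=8>0>1>6; order=8,0,1,6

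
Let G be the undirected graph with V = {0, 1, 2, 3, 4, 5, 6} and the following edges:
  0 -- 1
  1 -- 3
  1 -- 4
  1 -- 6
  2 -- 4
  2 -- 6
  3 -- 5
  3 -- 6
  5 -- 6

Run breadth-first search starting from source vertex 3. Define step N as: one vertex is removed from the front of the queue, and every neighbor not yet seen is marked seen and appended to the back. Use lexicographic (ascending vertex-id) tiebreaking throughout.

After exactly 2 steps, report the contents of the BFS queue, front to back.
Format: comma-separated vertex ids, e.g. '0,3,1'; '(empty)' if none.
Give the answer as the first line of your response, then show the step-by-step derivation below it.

5,6,0,4

step 1: dequeue 3; queue=[1,5,6]; order=3
step 2: dequeue 1; queue=[5,6,0,4]; order=3,1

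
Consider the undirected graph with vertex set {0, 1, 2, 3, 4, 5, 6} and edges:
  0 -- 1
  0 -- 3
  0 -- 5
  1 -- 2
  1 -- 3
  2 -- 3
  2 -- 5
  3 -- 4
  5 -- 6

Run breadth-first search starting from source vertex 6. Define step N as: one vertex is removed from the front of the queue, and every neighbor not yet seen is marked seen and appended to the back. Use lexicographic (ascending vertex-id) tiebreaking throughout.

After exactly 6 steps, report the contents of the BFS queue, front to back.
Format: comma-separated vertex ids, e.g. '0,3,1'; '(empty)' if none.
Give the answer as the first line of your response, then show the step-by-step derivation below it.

4

step 1: dequeue 6; queue=[5]; order=6
step 2: dequeue 5; queue=[0,2]; order=6,5
step 3: dequeue 0; queue=[2,1,3]; order=6,5,0
step 4: dequeue 2; queue=[1,3]; order=6,5,0,2
step 5: dequeue 1; queue=[3]; order=6,5,0,2,1
step 6: dequeue 3; queue=[4]; order=6,5,0,2,1,3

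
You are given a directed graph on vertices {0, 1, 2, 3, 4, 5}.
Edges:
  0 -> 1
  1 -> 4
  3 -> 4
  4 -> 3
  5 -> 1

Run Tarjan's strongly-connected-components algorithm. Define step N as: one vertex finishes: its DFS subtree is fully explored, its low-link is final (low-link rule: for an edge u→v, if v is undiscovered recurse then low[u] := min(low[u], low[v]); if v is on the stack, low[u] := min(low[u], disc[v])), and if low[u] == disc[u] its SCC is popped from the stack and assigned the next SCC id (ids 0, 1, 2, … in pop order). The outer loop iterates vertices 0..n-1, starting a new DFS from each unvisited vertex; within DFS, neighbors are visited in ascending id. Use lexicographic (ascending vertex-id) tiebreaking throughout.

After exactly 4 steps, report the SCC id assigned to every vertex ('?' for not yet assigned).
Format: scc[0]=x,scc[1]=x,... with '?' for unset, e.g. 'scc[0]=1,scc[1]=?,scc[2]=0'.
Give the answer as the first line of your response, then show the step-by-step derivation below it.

scc[0]=2,scc[1]=1,scc[2]=?,scc[3]=0,scc[4]=0,scc[5]=?

step 1: low=(low[0]=0,low[1]=1,low[2]=?,low[3]=2,low[4]=2,low[5]=?); scc=(scc[0]=?,scc[1]=?,scc[2]=?,scc[3]=?,scc[4]=?,scc[5]=?)
step 2: low=(low[0]=0,low[1]=1,low[2]=?,low[3]=2,low[4]=2,low[5]=?); scc=(scc[0]=?,scc[1]=?,scc[2]=?,scc[3]=0,scc[4]=0,scc[5]=?)
step 3: low=(low[0]=0,low[1]=1,low[2]=?,low[3]=2,low[4]=2,low[5]=?); scc=(scc[0]=?,scc[1]=1,scc[2]=?,scc[3]=0,scc[4]=0,scc[5]=?)
step 4: low=(low[0]=0,low[1]=1,low[2]=?,low[3]=2,low[4]=2,low[5]=?); scc=(scc[0]=2,scc[1]=1,scc[2]=?,scc[3]=0,scc[4]=0,scc[5]=?)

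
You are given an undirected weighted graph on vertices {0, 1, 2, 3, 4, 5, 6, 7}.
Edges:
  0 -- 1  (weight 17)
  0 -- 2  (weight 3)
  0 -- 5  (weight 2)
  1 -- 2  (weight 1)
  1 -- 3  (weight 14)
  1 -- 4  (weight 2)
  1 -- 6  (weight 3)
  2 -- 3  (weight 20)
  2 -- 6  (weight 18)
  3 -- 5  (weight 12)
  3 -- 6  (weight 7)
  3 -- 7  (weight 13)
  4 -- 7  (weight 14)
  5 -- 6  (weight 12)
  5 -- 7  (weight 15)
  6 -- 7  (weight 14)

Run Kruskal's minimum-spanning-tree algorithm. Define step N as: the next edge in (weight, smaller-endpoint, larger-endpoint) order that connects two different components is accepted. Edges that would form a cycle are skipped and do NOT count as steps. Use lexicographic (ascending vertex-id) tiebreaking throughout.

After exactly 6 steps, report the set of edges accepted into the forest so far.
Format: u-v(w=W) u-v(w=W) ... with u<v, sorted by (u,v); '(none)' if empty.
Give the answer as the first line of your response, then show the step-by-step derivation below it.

0-2(w=3) 0-5(w=2) 1-2(w=1) 1-4(w=2) 1-6(w=3) 3-6(w=7)

step 1: add edge 1-2 (w=1); MST = {1-2(w=1)}
step 2: add edge 0-5 (w=2); MST = {0-5(w=2) 1-2(w=1)}
step 3: add edge 1-4 (w=2); MST = {0-5(w=2) 1-2(w=1) 1-4(w=2)}
step 4: add edge 0-2 (w=3); MST = {0-2(w=3) 0-5(w=2) 1-2(w=1) 1-4(w=2)}
step 5: add edge 1-6 (w=3); MST = {0-2(w=3) 0-5(w=2) 1-2(w=1) 1-4(w=2) 1-6(w=3)}
step 6: add edge 3-6 (w=7); MST = {0-2(w=3) 0-5(w=2) 1-2(w=1) 1-4(w=2) 1-6(w=3) 3-6(w=7)}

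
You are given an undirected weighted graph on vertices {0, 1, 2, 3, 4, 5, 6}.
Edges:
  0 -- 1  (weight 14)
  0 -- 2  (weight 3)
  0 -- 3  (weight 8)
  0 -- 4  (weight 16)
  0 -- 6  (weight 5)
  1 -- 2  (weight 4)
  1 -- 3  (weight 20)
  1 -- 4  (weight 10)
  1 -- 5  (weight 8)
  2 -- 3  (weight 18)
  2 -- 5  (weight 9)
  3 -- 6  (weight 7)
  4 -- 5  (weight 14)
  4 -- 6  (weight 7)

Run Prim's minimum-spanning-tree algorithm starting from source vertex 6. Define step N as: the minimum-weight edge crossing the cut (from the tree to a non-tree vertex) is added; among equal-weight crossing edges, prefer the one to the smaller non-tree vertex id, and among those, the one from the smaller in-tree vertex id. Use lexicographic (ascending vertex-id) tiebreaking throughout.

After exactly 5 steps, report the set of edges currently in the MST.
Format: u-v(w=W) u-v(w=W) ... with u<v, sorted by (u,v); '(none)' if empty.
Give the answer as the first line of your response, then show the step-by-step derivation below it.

0-2(w=3) 0-6(w=5) 1-2(w=4) 3-6(w=7) 4-6(w=7)

step 1: add edge 0-6 (w=5); MST = {0-6(w=5)}
step 2: add edge 0-2 (w=3); MST = {0-2(w=3) 0-6(w=5)}
step 3: add edge 1-2 (w=4); MST = {0-2(w=3) 0-6(w=5) 1-2(w=4)}
step 4: add edge 3-6 (w=7); MST = {0-2(w=3) 0-6(w=5) 1-2(w=4) 3-6(w=7)}
step 5: add edge 4-6 (w=7); MST = {0-2(w=3) 0-6(w=5) 1-2(w=4) 3-6(w=7) 4-6(w=7)}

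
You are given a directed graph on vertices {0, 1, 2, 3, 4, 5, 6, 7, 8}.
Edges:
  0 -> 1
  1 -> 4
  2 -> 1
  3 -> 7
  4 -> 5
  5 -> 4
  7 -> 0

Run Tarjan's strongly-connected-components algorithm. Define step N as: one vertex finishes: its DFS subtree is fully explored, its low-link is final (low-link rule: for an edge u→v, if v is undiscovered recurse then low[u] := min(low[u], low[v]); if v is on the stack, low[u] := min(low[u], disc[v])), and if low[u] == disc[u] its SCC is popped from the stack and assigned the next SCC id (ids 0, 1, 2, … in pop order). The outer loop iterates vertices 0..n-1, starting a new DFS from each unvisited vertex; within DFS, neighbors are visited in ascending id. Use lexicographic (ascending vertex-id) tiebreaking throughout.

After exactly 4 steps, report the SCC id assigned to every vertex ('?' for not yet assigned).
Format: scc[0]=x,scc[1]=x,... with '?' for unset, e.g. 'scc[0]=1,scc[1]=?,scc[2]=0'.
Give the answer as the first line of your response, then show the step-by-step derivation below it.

scc[0]=2,scc[1]=1,scc[2]=?,scc[3]=?,scc[4]=0,scc[5]=0,scc[6]=?,scc[7]=?,scc[8]=?

step 1: low=(low[0]=0,low[1]=1,low[2]=?,low[3]=?,low[4]=2,low[5]=2,low[6]=?,low[7]=?,low[8]=?); scc=(scc[0]=?,scc[1]=?,scc[2]=?,scc[3]=?,scc[4]=?,scc[5]=?,scc[6]=?,scc[7]=?,scc[8]=?)
step 2: low=(low[0]=0,low[1]=1,low[2]=?,low[3]=?,low[4]=2,low[5]=2,low[6]=?,low[7]=?,low[8]=?); scc=(scc[0]=?,scc[1]=?,scc[2]=?,scc[3]=?,scc[4]=0,scc[5]=0,scc[6]=?,scc[7]=?,scc[8]=?)
step 3: low=(low[0]=0,low[1]=1,low[2]=?,low[3]=?,low[4]=2,low[5]=2,low[6]=?,low[7]=?,low[8]=?); scc=(scc[0]=?,scc[1]=1,scc[2]=?,scc[3]=?,scc[4]=0,scc[5]=0,scc[6]=?,scc[7]=?,scc[8]=?)
step 4: low=(low[0]=0,low[1]=1,low[2]=?,low[3]=?,low[4]=2,low[5]=2,low[6]=?,low[7]=?,low[8]=?); scc=(scc[0]=2,scc[1]=1,scc[2]=?,scc[3]=?,scc[4]=0,scc[5]=0,scc[6]=?,scc[7]=?,scc[8]=?)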